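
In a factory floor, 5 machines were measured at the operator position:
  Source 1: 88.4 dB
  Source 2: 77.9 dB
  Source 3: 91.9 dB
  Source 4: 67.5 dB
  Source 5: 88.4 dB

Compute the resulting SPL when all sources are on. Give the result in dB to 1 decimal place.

94.8 dB

Sum in the linear (power) domain: Σ 10^(Lᵢ/10) = 10^(88.4/10) + 10^(77.9/10) + 10^(91.9/10) + 10^(67.5/10) + 10^(88.4/10) = 3e+09.
Combined level = 10 log₁₀(3e+09) = 94.8 dB.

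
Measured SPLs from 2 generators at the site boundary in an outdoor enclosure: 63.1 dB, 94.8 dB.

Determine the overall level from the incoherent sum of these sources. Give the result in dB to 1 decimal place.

94.8 dB

Sum in the linear (power) domain: Σ 10^(Lᵢ/10) = 10^(63.1/10) + 10^(94.8/10) = 3.022e+09.
L_total = 10·log₁₀(3.022e+09) = 94.8 dB.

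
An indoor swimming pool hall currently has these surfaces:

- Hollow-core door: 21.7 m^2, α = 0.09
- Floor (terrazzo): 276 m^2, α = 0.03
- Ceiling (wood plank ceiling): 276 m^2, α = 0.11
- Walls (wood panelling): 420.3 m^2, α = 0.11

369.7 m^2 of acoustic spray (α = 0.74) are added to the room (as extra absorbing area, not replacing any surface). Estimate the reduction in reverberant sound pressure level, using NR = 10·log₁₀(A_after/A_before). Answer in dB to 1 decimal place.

Summing Sᵢαᵢ: 1.953 + 8.280 + 30.360 + 46.233 → A_before = 86.826 sabins.
Added absorption = 369.7 × 0.74 = 273.578 sabins.
New total A_after = 360.404 sabins.
Reduction = 10 log₁₀(A_after/A_before) = 10 log₁₀(4.1509) = 6.2 dB.

6.2 dB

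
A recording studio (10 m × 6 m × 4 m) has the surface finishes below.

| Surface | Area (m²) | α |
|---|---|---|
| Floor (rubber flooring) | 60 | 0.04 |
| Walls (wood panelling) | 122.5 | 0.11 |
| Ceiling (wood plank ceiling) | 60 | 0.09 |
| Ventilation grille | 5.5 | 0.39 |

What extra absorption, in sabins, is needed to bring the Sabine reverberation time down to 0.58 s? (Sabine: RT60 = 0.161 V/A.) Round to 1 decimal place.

43.2 sabins

Summing Sᵢαᵢ: 2.400 + 13.475 + 5.400 + 2.145 → A₁ = 23.420 sabins.
For T = 0.58 s, need A₂ = 0.161·V/T = 0.161·240/0.58 = 66.621 sabins.
Shortfall: 66.621 − 23.420 = 43.2 sabins.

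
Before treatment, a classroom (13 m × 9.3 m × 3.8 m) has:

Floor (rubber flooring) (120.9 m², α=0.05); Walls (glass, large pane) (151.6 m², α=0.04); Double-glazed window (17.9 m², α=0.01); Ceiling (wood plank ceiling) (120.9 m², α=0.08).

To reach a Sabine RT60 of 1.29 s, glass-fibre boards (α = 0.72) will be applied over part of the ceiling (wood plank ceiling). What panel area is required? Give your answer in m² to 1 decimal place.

55.3

Equivalent absorption area: A₁ = 120.9·0.05 + 151.6·0.04 + 17.9·0.01 + 120.9·0.08 = 21.960 m².
V = 459.42 m³. Target absorption A₂ = 0.161 × 459.42 / 1.29 = 57.338 sabins.
Absorption to add: 57.338 − 21.960 = 35.378 sabins.
Net gain per m²: Δα = 0.72 − 0.08 = 0.64.
Area = ΔA/Δα = 35.378/0.64 = 55.3 m².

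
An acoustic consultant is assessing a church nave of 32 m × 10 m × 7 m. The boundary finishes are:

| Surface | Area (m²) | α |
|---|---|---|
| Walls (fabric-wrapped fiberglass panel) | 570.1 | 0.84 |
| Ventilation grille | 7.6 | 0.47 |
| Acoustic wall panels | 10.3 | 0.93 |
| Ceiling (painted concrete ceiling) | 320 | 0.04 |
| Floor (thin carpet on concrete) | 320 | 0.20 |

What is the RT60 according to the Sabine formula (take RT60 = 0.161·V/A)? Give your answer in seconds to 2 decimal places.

Total absorption A = 570.1·0.84 + 7.6·0.47 + 10.3·0.93 + 320·0.04 + 320·0.20
  = 478.884 + 3.572 + 9.579 + 12.800 + 64.000 = 568.835 m² sabins.
Room volume: 2240 m³.
T = 0.161 V/A = 0.161·2240/568.835 = 0.63 s.

0.63 sec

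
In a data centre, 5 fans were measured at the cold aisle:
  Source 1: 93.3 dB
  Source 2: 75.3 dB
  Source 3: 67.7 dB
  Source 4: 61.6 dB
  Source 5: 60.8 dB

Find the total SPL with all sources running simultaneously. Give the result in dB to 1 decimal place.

Σ 10^(Lᵢ/10) = 2.18e+09.
Back to dB: 10·log₁₀ Σ = 93.4 dB.

93.4 dB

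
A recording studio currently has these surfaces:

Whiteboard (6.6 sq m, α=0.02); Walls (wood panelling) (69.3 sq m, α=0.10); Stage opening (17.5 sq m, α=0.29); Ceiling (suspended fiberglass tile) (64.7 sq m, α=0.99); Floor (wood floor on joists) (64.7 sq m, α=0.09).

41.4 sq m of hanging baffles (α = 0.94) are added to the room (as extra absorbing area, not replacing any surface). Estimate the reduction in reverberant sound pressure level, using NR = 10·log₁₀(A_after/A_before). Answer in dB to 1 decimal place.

A_before = Σ Sᵢαᵢ = 6.6*0.02 + 69.3*0.10 + 17.5*0.29 + 64.7*0.99 + 64.7*0.09 = 82.013 sabins.
Added absorption = 41.4 × 0.94 = 38.916 sabins.
New total A_after = 120.929 sabins.
Reduction = 10 log₁₀(A_after/A_before) = 10 log₁₀(1.4745) = 1.7 dB.

1.7 dB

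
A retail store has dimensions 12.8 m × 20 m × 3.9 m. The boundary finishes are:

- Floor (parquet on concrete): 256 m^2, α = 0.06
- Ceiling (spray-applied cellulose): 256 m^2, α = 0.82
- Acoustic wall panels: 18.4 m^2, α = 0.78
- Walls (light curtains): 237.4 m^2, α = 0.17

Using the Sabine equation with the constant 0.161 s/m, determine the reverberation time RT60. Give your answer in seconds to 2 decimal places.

0.57 sec

A = Σ Sᵢαᵢ = 256·0.06 + 256·0.82 + 18.4·0.78 + 237.4·0.17 = 279.990 sabins.
Room volume: 998.4 m³.
Sabine: RT60 = 0.161 × 998.4 / 279.990 = 0.57 s.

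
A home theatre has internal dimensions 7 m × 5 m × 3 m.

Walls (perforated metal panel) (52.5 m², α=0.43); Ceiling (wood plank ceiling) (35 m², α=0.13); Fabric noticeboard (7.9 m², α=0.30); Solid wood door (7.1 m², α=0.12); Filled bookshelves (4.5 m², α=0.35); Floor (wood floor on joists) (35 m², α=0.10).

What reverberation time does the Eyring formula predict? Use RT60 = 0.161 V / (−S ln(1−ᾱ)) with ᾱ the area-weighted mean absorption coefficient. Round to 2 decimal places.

S = Σ Sᵢ = 142.0 m².
Absorption A = 52.5×0.43 + 35×0.13 + 7.9×0.30 + 7.1×0.12 + 4.5×0.35 + 35×0.10 = 35.422 sabins.
ᾱ = 35.422 / 142.0 = 0.2495.
−S·ln(1−ᾱ) = −142.0 × ln(1 − 0.2495) = 40.756.
V = 7 × 5 × 3 = 105 m³.
T = 0.161·V/[−S·ln(1−ᾱ)] = 0.161·105/40.756 = 0.41 s.

0.41 s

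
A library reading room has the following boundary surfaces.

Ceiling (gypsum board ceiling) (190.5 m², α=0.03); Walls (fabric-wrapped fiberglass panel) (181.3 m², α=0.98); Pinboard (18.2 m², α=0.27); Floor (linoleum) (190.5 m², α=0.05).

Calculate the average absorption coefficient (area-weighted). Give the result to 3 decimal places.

Total surface area S = 580.5 m².
A = 190.5×0.03 + 181.3×0.98 + 18.2×0.27 + 190.5×0.05 = 197.828 sabins.
ᾱ = 197.828 / 580.5 = 0.341.

0.341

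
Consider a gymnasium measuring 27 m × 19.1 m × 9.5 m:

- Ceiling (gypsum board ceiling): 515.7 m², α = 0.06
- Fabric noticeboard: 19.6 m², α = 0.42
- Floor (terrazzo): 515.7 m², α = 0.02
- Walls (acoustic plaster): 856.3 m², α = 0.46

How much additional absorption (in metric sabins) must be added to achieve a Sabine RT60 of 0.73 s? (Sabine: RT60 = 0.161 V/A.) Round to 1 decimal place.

Equivalent absorption area: A₁ = 515.7×0.06 + 19.6×0.42 + 515.7×0.02 + 856.3×0.46 = 443.386 m².
Target A₂ = 0.161·4899.15/0.73 = 1080.497 sabins (V = 4899.15 m³).
Shortfall: 1080.497 − 443.386 = 637.1 sabins.

637.1 sabins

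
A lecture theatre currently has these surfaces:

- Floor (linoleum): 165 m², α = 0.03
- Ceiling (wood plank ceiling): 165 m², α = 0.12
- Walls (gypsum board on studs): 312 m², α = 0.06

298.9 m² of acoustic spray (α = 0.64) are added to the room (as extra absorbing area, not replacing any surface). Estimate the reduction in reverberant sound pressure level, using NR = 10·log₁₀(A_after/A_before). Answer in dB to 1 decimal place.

Total absorption A_before = 165·0.03 + 165·0.12 + 312·0.06
  = 4.950 + 19.800 + 18.720 = 43.470 m² sabins.
Treatment contributes 298.9·0.64 = 191.296 sabins.
A_after = 43.470 + 191.296 = 234.766 sabins.
Reduction = 10 log₁₀(A_after/A_before) = 10 log₁₀(5.4006) = 7.3 dB.

7.3 dB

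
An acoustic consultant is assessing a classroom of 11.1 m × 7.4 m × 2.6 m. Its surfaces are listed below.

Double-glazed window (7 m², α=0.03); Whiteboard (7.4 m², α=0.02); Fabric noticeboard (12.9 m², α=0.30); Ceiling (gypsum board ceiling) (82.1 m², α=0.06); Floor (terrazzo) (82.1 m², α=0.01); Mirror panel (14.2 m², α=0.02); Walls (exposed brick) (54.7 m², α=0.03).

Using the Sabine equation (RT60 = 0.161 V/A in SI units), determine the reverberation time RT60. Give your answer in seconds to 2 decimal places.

Total absorption A = 7×0.03 + 7.4×0.02 + 12.9×0.30 + 82.1×0.06 + 82.1×0.01 + 14.2×0.02 + 54.7×0.03
  = 0.210 + 0.148 + 3.870 + 4.926 + 0.821 + 0.284 + 1.641 = 11.900 m² sabins.
Volume V = 11.1 × 7.4 × 2.6 = 213.564 m³.
Sabine: RT60 = 0.161 × 213.564 / 11.900 = 2.89 s.

2.89 seconds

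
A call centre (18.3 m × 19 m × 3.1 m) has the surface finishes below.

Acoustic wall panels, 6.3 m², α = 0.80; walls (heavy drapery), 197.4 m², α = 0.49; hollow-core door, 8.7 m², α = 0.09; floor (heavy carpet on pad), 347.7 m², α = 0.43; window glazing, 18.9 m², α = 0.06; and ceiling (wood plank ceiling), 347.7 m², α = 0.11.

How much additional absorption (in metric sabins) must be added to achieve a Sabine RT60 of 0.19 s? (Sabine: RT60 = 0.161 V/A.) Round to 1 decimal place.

Equivalent absorption area: A₁ = 6.3×0.80 + 197.4×0.49 + 8.7×0.09 + 347.7×0.43 + 18.9×0.06 + 347.7×0.11 = 291.441 m².
For T = 0.19 s, need A₂ = 0.161·V/T = 0.161·1077.87/0.19 = 913.353 sabins.
Additional absorption ΔA = 913.353 − 291.441 = 621.9 sabins.

621.9 sabins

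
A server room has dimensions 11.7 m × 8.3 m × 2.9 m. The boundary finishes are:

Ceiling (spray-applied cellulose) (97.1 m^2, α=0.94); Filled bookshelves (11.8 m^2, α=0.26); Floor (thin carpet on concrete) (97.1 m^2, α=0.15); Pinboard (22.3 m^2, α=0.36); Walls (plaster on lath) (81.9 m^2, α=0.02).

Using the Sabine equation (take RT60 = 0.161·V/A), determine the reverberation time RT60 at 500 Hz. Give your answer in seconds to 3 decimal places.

Total absorption A = 97.1·0.94 + 11.8·0.26 + 97.1·0.15 + 22.3·0.36 + 81.9·0.02
  = 91.274 + 3.068 + 14.565 + 8.028 + 1.638 = 118.573 m^2 sabins.
Room volume: 281.619 m³.
RT60 = 0.161 · V / A = 0.161 × 281.619 / 118.573 = 0.382 s.

0.382 s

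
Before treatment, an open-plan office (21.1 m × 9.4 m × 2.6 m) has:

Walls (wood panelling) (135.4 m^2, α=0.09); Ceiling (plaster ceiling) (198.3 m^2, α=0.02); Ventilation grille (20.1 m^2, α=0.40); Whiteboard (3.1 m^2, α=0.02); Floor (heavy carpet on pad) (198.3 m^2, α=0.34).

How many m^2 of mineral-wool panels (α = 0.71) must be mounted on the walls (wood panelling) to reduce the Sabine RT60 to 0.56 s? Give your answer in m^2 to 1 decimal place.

91.3

Total absorption A₁ = 135.4*0.09 + 198.3*0.02 + 20.1*0.40 + 3.1*0.02 + 198.3*0.34
  = 12.186 + 3.966 + 8.040 + 0.062 + 67.422 = 91.676 m^2 sabins.
Required A₂ = 0.161·515.684/0.56 = 148.259 sabins.
ΔA needed = 148.259 − 91.676 = 56.583 sabins.
Net gain per m^2: Δα = 0.71 − 0.09 = 0.62.
Area = ΔA/Δα = 56.583/0.62 = 91.3 m^2.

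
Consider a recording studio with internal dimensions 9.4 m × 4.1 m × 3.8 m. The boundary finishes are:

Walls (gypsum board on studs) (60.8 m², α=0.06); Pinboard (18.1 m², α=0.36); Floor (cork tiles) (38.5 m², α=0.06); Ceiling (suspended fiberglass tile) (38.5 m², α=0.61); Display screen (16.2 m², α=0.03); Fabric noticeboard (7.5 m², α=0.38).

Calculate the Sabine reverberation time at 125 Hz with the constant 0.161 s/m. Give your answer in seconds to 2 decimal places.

0.60 s

Equivalent absorption area: A = 60.8·0.06 + 18.1·0.36 + 38.5·0.06 + 38.5·0.61 + 16.2·0.03 + 7.5·0.38 = 39.295 m².
Room volume: 146.452 m³.
T = 0.161 V/A = 0.161·146.452/39.295 = 0.60 s.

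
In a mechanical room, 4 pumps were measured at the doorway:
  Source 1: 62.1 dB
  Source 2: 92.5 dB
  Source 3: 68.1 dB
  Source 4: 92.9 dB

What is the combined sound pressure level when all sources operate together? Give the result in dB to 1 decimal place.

Sum in the linear (power) domain: Σ 10^(Lᵢ/10) = 10^(62.1/10) + 10^(92.5/10) + 10^(68.1/10) + 10^(92.9/10) = 3.736e+09.
Combined level = 10 log₁₀(3.736e+09) = 95.7 dB.

95.7 dB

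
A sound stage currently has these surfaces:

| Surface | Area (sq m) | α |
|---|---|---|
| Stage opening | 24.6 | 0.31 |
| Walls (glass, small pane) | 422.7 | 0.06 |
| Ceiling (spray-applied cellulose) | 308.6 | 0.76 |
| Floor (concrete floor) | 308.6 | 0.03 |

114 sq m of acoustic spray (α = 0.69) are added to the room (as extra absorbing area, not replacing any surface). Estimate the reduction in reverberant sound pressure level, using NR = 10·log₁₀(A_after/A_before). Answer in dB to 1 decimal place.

Summing Sᵢαᵢ: 7.626 + 25.362 + 234.536 + 9.258 → A_before = 276.782 sabins.
Added absorption = 114 × 0.69 = 78.660 sabins.
New total A_after = 355.442 sabins.
NR = 10·log₁₀(355.442/276.782) = 1.1 dB.

1.1 dB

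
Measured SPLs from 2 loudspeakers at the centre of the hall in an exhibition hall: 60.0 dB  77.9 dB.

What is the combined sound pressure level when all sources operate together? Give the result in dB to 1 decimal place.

Converting to relative power and adding: 10^(60.0/10) + 10^(77.9/10) = 6.266e+07.
L_total = 10·log₁₀(6.266e+07) = 78.0 dB.

78.0 dB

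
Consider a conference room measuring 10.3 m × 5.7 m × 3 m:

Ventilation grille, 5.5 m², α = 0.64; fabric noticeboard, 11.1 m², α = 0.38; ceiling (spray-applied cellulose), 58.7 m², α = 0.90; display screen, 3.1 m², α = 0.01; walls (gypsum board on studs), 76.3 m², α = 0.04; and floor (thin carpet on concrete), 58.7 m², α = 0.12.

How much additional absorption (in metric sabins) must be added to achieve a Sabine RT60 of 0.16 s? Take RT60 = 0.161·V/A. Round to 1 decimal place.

106.5 sabins

Total absorption A₁ = 5.5·0.64 + 11.1·0.38 + 58.7·0.90 + 3.1·0.01 + 76.3·0.04 + 58.7·0.12
  = 3.520 + 4.218 + 52.830 + 0.031 + 3.052 + 7.044 = 70.695 m² sabins.
Target A₂ = 0.161·176.13/0.16 = 177.231 sabins (V = 176.13 m³).
ΔA = A₂ − A₁ = 177.231 − 70.695 = 106.5 sabins.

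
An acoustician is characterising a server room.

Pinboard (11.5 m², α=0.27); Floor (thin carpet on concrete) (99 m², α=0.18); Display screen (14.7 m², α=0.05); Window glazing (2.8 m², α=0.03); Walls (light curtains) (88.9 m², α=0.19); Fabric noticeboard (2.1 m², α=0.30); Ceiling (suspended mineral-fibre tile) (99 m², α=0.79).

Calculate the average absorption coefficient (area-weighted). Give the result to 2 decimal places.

0.37

Total surface area S = 318.0 m².
Weighted sum Σ Sα = 117.475.
ᾱ = 117.475 / 318.0 = 0.37.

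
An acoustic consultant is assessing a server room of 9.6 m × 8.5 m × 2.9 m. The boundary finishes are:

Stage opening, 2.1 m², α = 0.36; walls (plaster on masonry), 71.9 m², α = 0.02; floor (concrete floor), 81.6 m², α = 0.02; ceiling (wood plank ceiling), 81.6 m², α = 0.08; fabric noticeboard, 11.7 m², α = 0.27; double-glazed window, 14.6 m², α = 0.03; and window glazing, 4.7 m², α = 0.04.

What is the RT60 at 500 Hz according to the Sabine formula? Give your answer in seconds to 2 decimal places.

Equivalent absorption area: A = 2.1×0.36 + 71.9×0.02 + 81.6×0.02 + 81.6×0.08 + 11.7×0.27 + 14.6×0.03 + 4.7×0.04 = 14.139 m².
Volume V = 9.6 × 8.5 × 2.9 = 236.64 m³.
RT60 = 0.161 · V / A = 0.161 × 236.64 / 14.139 = 2.69 s.

2.69 s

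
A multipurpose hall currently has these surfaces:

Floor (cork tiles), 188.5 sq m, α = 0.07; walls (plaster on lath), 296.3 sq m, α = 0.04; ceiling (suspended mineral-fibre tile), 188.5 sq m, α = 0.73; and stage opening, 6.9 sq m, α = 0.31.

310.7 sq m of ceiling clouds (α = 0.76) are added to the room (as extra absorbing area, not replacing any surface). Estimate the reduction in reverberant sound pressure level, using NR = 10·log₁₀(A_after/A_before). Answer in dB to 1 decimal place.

A_before = Σ Sᵢαᵢ = 188.5×0.07 + 296.3×0.04 + 188.5×0.73 + 6.9×0.31 = 164.791 sabins.
Treatment contributes 310.7·0.76 = 236.132 sabins.
A_after = 164.791 + 236.132 = 400.923 sabins.
Reduction = 10 log₁₀(A_after/A_before) = 10 log₁₀(2.4329) = 3.9 dB.

3.9 dB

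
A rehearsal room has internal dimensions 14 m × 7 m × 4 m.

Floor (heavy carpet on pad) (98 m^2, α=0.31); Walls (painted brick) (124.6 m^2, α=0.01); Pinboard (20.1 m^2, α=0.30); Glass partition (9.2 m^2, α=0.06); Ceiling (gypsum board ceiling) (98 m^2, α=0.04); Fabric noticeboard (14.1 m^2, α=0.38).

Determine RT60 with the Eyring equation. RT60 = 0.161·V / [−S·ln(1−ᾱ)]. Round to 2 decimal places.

Total surface area S = 98 + 124.6 + 20.1 + 9.2 + 98 + 14.1 = 364.0 m^2.
Σ(Sᵢαᵢ) = 98·0.31 + 124.6·0.01 + 20.1·0.30 + 9.2·0.06 + 98·0.04 + 14.1·0.38 = 47.486.
ᾱ = 47.486 / 364.0 = 0.1305.
Eyring denominator: −S ln(1−ᾱ) = 50.901.
V = 14 × 7 × 4 = 392 m³.
RT60 = 0.161 × 392 / 50.901 = 1.24 s.

1.24 s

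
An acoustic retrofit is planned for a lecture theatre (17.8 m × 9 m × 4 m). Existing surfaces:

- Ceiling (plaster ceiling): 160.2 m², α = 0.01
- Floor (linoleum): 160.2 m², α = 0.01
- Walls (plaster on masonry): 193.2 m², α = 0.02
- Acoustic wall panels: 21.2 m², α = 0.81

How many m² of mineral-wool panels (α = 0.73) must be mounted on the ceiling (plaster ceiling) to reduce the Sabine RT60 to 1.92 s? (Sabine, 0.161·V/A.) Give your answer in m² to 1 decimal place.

41.0

A₁ = Σ Sᵢαᵢ = 160.2*0.01 + 160.2*0.01 + 193.2*0.02 + 21.2*0.81 = 24.240 sabins.
Required A₂ = 0.161·640.8/1.92 = 53.734 sabins.
ΔA needed = 53.734 − 24.240 = 29.494 sabins.
Net gain per m²: Δα = 0.73 − 0.01 = 0.72.
Area = ΔA/Δα = 29.494/0.72 = 41.0 m².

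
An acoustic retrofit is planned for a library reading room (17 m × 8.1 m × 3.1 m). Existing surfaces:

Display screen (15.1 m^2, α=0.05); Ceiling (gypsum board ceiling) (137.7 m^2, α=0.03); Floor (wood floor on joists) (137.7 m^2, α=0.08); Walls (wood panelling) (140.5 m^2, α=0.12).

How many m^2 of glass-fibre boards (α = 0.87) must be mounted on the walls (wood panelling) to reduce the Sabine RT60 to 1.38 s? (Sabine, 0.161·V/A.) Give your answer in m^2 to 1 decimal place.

A₁ = Σ Sᵢαᵢ = 15.1·0.05 + 137.7·0.03 + 137.7·0.08 + 140.5·0.12 = 32.762 sabins.
V = 426.87 m³. Target absorption A₂ = 0.161 × 426.87 / 1.38 = 49.802 sabins.
Absorption to add: 49.802 − 32.762 = 17.040 sabins.
Net gain per m^2: Δα = 0.87 − 0.12 = 0.75.
Panel area = 17.040 / 0.75 = 22.7 m^2.

22.7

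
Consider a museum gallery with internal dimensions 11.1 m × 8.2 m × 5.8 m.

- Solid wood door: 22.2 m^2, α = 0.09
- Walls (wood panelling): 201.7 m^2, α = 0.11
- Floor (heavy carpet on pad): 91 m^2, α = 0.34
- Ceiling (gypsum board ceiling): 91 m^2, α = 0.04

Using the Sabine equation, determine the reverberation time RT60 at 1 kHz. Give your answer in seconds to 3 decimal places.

Equivalent absorption area: A = 22.2×0.09 + 201.7×0.11 + 91×0.34 + 91×0.04 = 58.765 m^2.
Room volume: 527.916 m³.
Sabine: RT60 = 0.161 × 527.916 / 58.765 = 1.446 s.

1.446 s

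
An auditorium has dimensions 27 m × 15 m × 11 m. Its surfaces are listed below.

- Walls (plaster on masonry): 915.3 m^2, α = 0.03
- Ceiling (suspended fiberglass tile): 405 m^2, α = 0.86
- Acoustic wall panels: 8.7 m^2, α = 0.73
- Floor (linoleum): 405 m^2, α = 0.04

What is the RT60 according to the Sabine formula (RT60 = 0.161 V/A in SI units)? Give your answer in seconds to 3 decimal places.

1.801 sec

Total absorption A = 915.3*0.03 + 405*0.86 + 8.7*0.73 + 405*0.04
  = 27.459 + 348.300 + 6.351 + 16.200 = 398.310 m^2 sabins.
V = 27·15·11 = 4455 m³.
T = 0.161 V/A = 0.161·4455/398.310 = 1.801 s.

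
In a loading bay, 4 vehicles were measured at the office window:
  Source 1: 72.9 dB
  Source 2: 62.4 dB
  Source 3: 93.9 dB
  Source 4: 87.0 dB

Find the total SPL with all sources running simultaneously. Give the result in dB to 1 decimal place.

Sum in the linear (power) domain: Σ 10^(Lᵢ/10) = 10^(72.9/10) + 10^(62.4/10) + 10^(93.9/10) + 10^(87.0/10) = 2.977e+09.
Combined level = 10 log₁₀(2.977e+09) = 94.7 dB.

94.7 dB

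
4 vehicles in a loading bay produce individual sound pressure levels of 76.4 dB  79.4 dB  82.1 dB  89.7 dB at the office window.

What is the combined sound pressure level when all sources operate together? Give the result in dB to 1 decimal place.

Σ 10^(Lᵢ/10) = 1.226e+09.
Combined level = 10 log₁₀(1.226e+09) = 90.9 dB.

90.9 dB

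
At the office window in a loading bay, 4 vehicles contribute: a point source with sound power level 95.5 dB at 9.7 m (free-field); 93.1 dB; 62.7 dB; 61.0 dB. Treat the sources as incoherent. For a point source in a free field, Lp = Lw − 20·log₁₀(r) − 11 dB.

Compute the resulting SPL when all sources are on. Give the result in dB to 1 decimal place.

93.1 dB

Source at 9.7 m: Lp = 95.5 − 20·log₁₀(9.7) − 11 = 64.8 dB.
Converting to relative power and adding: 10^(64.8/10) + 10^(93.1/10) + 10^(62.7/10) + 10^(61.0/10) = 2.048e+09.
Combined level = 10 log₁₀(2.048e+09) = 93.1 dB.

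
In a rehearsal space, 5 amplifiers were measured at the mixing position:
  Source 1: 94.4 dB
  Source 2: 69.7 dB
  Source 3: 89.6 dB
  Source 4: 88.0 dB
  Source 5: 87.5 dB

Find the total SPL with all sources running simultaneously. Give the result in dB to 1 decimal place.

Converting to relative power and adding: 10^(94.4/10) + 10^(69.7/10) + 10^(89.6/10) + 10^(88.0/10) + 10^(87.5/10) = 4.869e+09.
Back to dB: 10·log₁₀ Σ = 96.9 dB.

96.9 dB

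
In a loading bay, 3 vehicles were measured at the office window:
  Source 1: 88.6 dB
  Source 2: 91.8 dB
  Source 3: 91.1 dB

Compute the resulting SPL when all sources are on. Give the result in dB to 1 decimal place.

Converting to relative power and adding: 10^(88.6/10) + 10^(91.8/10) + 10^(91.1/10) = 3.526e+09.
Back to dB: 10·log₁₀ Σ = 95.5 dB.

95.5 dB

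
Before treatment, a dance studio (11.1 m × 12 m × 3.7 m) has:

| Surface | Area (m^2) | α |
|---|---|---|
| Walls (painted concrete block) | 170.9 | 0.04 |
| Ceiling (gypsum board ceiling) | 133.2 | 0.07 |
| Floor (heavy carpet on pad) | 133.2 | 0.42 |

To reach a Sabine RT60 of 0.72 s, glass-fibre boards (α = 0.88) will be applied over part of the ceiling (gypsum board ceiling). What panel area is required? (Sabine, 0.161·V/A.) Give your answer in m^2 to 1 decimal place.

Equivalent absorption area: A₁ = 170.9*0.04 + 133.2*0.07 + 133.2*0.42 = 72.104 m^2.
V = 492.84 m³. Target absorption A₂ = 0.161 × 492.84 / 0.72 = 110.205 sabins.
ΔA needed = 110.205 − 72.104 = 38.101 sabins.
Net gain per m^2: Δα = 0.88 − 0.07 = 0.81.
Area = ΔA/Δα = 38.101/0.81 = 47.0 m^2.

47.0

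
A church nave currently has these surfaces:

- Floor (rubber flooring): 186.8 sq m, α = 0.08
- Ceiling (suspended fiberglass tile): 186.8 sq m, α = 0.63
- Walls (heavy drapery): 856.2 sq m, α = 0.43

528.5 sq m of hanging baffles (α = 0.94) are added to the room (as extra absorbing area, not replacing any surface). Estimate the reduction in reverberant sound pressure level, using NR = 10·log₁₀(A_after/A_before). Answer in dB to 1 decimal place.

3.0 dB

Total absorption A_before = 186.8*0.08 + 186.8*0.63 + 856.2*0.43
  = 14.944 + 117.684 + 368.166 = 500.794 sq m sabins.
Added absorption = 528.5 × 0.94 = 496.790 sabins.
A_after = 500.794 + 496.790 = 997.584 sabins.
Reduction = 10 log₁₀(A_after/A_before) = 10 log₁₀(1.9920) = 3.0 dB.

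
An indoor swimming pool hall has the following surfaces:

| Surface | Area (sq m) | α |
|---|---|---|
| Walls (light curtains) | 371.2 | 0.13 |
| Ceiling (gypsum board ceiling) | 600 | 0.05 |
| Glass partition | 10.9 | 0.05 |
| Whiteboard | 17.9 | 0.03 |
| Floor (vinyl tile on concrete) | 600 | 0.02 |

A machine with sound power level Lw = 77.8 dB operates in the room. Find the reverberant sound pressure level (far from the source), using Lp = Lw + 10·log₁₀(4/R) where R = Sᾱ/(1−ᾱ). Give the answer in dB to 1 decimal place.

A = 91.338 sabins; S = 1600.0 sq m.
ᾱ = 91.338/1600.0 = 0.0571; R = Sᾱ/(1−ᾱ) = 91.338/(1−0.0571) = 96.869 sq m.
Lp = 77.8 + 10·log₁₀(4/96.869) = 77.8 + (-13.84) = 64.0 dB.

64.0 dB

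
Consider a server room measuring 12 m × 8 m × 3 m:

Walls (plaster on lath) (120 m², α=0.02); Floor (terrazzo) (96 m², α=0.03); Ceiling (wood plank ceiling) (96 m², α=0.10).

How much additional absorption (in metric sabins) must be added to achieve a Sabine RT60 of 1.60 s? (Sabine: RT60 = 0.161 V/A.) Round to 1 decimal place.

14.1 sabins

A₁ = Σ Sᵢαᵢ = 120·0.02 + 96·0.03 + 96·0.10 = 14.880 sabins.
Target A₂ = 0.161·288/1.60 = 28.980 sabins (V = 288 m³).
Shortfall: 28.980 − 14.880 = 14.1 sabins.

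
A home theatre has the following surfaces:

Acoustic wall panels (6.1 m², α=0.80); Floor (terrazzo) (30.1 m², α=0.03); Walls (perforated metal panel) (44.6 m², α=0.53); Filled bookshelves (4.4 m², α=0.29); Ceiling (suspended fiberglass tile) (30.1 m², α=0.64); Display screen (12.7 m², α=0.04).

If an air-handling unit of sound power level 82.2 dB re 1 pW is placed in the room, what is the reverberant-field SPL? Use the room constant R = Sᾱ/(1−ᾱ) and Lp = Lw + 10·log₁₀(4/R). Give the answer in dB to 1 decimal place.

Σ(Sᵢαᵢ) = 6.1×0.80 + 30.1×0.03 + 44.6×0.53 + 4.4×0.29 + 30.1×0.64 + 12.7×0.04 = 50.469; total area S = 128.0 m².
ᾱ = 0.3943, so room constant R = A/(1−ᾱ) = 83.323 m².
Lp = Lw + 10 log₁₀(4/R) = 82.2 -13.19 = 69.0 dB.

69.0 dB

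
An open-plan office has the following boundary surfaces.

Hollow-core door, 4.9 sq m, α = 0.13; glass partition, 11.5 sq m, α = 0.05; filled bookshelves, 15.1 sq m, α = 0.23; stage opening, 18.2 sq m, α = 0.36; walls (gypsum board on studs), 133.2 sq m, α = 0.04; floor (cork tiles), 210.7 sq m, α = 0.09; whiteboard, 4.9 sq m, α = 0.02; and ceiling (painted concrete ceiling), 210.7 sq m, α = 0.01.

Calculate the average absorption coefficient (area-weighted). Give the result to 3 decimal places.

0.062

S = Σ Sᵢ = 4.9 + 11.5 + 15.1 + 18.2 + 133.2 + 210.7 + 4.9 + 210.7 = 609.2 sq m.
Σ(Sᵢαᵢ) = 4.9*0.13 + 11.5*0.05 + 15.1*0.23 + 18.2*0.36 + 133.2*0.04 + 210.7*0.09 + 4.9*0.02 + 210.7*0.01 = 37.733.
ᾱ = A/S = 0.062.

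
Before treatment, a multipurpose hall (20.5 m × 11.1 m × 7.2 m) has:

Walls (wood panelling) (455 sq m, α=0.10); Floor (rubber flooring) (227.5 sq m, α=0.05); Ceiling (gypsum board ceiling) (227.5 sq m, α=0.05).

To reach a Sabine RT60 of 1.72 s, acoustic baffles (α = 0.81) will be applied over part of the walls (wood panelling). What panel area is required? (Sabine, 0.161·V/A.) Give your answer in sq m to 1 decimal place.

119.9

Total absorption A₁ = 455·0.10 + 227.5·0.05 + 227.5·0.05
  = 45.500 + 11.375 + 11.375 = 68.250 sq m sabins.
Required A₂ = 0.161·1638.36/1.72 = 153.358 sabins.
Absorption to add: 153.358 − 68.250 = 85.108 sabins.
Each sq m of panel replacing the walls (wood panelling) adds (0.81 − 0.10) = 0.71 sabins.
Panel area = 85.108 / 0.71 = 119.9 sq m.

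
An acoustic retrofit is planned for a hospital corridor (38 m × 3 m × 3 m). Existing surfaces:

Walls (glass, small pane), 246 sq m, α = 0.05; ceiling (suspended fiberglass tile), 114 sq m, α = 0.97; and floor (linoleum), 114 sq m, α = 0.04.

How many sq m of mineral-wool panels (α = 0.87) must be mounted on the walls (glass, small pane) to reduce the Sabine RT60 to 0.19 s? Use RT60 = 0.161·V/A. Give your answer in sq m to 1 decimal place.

198.0

A₁ = Σ Sᵢαᵢ = 246·0.05 + 114·0.97 + 114·0.04 = 127.440 sabins.
Required A₂ = 0.161·342/0.19 = 289.800 sabins.
ΔA needed = 289.800 − 127.440 = 162.360 sabins.
Each sq m of panel replacing the walls (glass, small pane) adds (0.87 − 0.05) = 0.82 sabins.
Panel area = 162.360 / 0.82 = 198.0 sq m.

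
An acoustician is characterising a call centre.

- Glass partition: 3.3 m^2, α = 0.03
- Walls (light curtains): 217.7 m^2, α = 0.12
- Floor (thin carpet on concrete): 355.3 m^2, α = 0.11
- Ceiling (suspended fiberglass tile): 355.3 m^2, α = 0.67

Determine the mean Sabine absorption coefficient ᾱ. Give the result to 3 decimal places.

S = Σ Sᵢ = 3.3 + 217.7 + 355.3 + 355.3 = 931.6 m^2.
Σ(Sᵢαᵢ) = 3.3×0.03 + 217.7×0.12 + 355.3×0.11 + 355.3×0.67 = 303.357.
ᾱ = A/S = 0.326.

0.326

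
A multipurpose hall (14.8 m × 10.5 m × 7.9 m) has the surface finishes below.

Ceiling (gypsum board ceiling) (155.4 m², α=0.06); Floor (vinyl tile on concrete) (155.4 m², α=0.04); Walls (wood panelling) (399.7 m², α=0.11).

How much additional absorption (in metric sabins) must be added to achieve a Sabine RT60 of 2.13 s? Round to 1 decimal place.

33.3 sabins

A₁ = Σ Sᵢαᵢ = 155.4*0.06 + 155.4*0.04 + 399.7*0.11 = 59.507 sabins.
Target A₂ = 0.161·1227.66/2.13 = 92.795 sabins (V = 1227.66 m³).
ΔA = A₂ − A₁ = 92.795 − 59.507 = 33.3 sabins.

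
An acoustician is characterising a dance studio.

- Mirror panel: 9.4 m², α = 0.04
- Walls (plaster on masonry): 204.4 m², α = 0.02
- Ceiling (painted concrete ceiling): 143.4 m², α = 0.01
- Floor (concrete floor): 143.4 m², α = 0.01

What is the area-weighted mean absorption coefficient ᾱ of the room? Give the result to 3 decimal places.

0.015

S = Σ Sᵢ = 9.4 + 204.4 + 143.4 + 143.4 = 500.6 m².
Weighted sum Σ Sα = 7.332.
ᾱ = A/S = 0.015.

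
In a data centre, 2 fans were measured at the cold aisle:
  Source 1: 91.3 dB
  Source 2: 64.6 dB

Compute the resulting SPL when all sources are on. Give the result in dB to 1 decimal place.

Sum in the linear (power) domain: Σ 10^(Lᵢ/10) = 10^(91.3/10) + 10^(64.6/10) = 1.352e+09.
Back to dB: 10·log₁₀ Σ = 91.3 dB.

91.3 dB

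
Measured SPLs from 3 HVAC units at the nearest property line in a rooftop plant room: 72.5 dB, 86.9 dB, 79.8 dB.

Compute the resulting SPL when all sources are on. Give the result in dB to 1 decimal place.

Σ 10^(Lᵢ/10) = 6.031e+08.
Back to dB: 10·log₁₀ Σ = 87.8 dB.

87.8 dB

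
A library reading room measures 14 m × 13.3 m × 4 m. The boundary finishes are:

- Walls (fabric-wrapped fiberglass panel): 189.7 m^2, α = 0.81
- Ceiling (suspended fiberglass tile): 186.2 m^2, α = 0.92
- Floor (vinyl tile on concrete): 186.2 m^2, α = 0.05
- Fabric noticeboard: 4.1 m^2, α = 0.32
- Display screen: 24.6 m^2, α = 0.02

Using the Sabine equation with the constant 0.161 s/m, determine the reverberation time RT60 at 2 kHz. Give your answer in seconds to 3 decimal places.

0.357 s

Equivalent absorption area: A = 189.7×0.81 + 186.2×0.92 + 186.2×0.05 + 4.1×0.32 + 24.6×0.02 = 336.075 m^2.
Room volume: 744.8 m³.
Sabine: RT60 = 0.161 × 744.8 / 336.075 = 0.357 s.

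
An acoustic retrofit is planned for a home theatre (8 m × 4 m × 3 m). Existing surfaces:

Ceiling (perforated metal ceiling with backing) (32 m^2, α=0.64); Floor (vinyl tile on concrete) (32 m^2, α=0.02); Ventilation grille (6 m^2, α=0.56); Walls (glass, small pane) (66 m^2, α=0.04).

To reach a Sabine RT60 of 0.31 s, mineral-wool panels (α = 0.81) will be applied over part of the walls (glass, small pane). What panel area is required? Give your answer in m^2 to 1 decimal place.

A₁ = Σ Sᵢαᵢ = 32×0.64 + 32×0.02 + 6×0.56 + 66×0.04 = 27.120 sabins.
Required A₂ = 0.161·96/0.31 = 49.858 sabins.
Absorption to add: 49.858 − 27.120 = 22.738 sabins.
Net gain per m^2: Δα = 0.81 − 0.04 = 0.77.
Area = ΔA/Δα = 22.738/0.77 = 29.5 m^2.

29.5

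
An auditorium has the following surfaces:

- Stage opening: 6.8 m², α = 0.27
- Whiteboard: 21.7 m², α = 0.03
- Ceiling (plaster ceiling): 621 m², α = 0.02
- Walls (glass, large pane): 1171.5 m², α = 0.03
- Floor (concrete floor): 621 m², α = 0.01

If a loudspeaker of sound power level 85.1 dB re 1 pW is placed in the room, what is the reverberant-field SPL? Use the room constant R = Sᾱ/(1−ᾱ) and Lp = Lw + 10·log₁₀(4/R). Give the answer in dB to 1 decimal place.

73.5 dB

A = 56.262 sabins; S = 2442.0 m².
ᾱ = 56.262/2442.0 = 0.0230; R = Sᾱ/(1−ᾱ) = 56.262/(1−0.0230) = 57.586 m².
Lp = Lw + 10 log₁₀(4/R) = 85.1 -11.58 = 73.5 dB.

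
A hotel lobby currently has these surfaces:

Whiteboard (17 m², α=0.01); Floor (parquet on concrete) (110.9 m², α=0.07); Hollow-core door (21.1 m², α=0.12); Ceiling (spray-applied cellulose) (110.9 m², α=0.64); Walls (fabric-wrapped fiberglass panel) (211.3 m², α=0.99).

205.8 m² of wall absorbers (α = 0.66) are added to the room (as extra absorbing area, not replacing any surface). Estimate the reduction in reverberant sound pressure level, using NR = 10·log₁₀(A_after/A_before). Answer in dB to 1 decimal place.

1.7 dB

A_before = Σ Sᵢαᵢ = 17×0.01 + 110.9×0.07 + 21.1×0.12 + 110.9×0.64 + 211.3×0.99 = 290.628 sabins.
Treatment contributes 205.8·0.66 = 135.828 sabins.
New total A_after = 426.456 sabins.
Reduction = 10 log₁₀(A_after/A_before) = 10 log₁₀(1.4674) = 1.7 dB.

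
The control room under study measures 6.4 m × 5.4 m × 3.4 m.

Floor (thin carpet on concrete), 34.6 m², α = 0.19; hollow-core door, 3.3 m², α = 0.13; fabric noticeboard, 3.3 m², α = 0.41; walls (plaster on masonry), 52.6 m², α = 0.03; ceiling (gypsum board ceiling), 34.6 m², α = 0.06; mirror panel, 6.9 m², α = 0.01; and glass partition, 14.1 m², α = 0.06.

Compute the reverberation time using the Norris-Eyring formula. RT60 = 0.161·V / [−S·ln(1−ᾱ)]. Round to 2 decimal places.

1.40 s

Total surface area S = 34.6 + 3.3 + 3.3 + 52.6 + 34.6 + 6.9 + 14.1 = 149.4 m².
Absorption A = 34.6·0.19 + 3.3·0.13 + 3.3·0.41 + 52.6·0.03 + 34.6·0.06 + 6.9·0.01 + 14.1·0.06 = 12.925 sabins.
ᾱ = 12.925 / 149.4 = 0.0865.
Eyring denominator: −S ln(1−ᾱ) = 13.517.
V = 6.4 × 5.4 × 3.4 = 117.504 m³.
RT60 = 0.161 × 117.504 / 13.517 = 1.40 s.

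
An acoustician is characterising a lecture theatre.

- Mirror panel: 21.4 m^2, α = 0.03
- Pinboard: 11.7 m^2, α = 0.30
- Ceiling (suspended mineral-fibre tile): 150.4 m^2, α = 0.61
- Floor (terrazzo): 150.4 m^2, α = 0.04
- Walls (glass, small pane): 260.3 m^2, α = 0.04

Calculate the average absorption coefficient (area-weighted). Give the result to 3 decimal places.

0.189

Total surface area S = 594.2 m^2.
A = 21.4·0.03 + 11.7·0.30 + 150.4·0.61 + 150.4·0.04 + 260.3·0.04 = 112.324 sabins.
ᾱ = A/S = 0.189.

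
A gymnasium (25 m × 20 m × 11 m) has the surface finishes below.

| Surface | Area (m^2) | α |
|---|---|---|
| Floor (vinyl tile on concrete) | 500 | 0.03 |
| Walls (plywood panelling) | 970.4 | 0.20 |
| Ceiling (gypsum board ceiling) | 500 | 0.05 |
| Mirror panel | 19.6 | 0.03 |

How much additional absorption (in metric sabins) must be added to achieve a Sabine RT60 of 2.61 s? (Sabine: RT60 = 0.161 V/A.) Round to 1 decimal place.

104.6 sabins

Summing Sᵢαᵢ: 15.000 + 194.080 + 25.000 + 0.588 → A₁ = 234.668 sabins.
Target A₂ = 0.161·5500/2.61 = 339.272 sabins (V = 5500 m³).
ΔA = A₂ − A₁ = 339.272 − 234.668 = 104.6 sabins.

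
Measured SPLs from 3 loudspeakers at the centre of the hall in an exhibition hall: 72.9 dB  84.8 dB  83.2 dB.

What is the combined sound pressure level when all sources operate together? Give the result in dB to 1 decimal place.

Sum in the linear (power) domain: Σ 10^(Lᵢ/10) = 10^(72.9/10) + 10^(84.8/10) + 10^(83.2/10) = 5.304e+08.
Back to dB: 10·log₁₀ Σ = 87.2 dB.

87.2 dB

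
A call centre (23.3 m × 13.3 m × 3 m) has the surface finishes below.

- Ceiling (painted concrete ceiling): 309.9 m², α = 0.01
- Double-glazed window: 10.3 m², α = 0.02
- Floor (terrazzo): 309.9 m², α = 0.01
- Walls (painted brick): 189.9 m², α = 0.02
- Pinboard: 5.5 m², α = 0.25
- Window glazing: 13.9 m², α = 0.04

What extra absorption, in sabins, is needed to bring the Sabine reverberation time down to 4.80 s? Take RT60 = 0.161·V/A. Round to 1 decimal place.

Summing Sᵢαᵢ: 3.099 + 0.206 + 3.099 + 3.798 + 1.375 + 0.556 → A₁ = 12.133 sabins.
For T = 4.80 s, need A₂ = 0.161·V/T = 0.161·929.67/4.80 = 31.183 sabins.
Additional absorption ΔA = 31.183 − 12.133 = 19.0 sabins.

19.0 sabins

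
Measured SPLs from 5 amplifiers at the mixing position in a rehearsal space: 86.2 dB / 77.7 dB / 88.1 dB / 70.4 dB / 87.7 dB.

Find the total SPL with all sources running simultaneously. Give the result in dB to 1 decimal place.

92.4 dB

Converting to relative power and adding: 10^(86.2/10) + 10^(77.7/10) + 10^(88.1/10) + 10^(70.4/10) + 10^(87.7/10) = 1.721e+09.
Combined level = 10 log₁₀(1.721e+09) = 92.4 dB.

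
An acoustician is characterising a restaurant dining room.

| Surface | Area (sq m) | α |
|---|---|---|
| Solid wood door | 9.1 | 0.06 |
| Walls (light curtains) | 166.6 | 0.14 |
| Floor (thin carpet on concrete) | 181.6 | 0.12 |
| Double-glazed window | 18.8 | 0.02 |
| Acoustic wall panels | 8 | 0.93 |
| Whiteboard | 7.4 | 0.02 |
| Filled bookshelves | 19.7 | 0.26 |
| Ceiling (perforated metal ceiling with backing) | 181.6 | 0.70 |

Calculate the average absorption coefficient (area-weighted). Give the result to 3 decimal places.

0.314

S = Σ Sᵢ = 9.1 + 166.6 + 181.6 + 18.8 + 8 + 7.4 + 19.7 + 181.6 = 592.8 sq m.
Σ(Sᵢαᵢ) = 9.1*0.06 + 166.6*0.14 + 181.6*0.12 + 18.8*0.02 + 8*0.93 + 7.4*0.02 + 19.7*0.26 + 181.6*0.70 = 185.868.
ᾱ = A/S = 0.314.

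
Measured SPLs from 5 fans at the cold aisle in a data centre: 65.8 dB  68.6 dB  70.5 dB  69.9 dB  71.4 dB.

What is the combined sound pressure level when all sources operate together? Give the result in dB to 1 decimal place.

76.6 dB

Sum in the linear (power) domain: Σ 10^(Lᵢ/10) = 10^(65.8/10) + 10^(68.6/10) + 10^(70.5/10) + 10^(69.9/10) + 10^(71.4/10) = 4.584e+07.
Back to dB: 10·log₁₀ Σ = 76.6 dB.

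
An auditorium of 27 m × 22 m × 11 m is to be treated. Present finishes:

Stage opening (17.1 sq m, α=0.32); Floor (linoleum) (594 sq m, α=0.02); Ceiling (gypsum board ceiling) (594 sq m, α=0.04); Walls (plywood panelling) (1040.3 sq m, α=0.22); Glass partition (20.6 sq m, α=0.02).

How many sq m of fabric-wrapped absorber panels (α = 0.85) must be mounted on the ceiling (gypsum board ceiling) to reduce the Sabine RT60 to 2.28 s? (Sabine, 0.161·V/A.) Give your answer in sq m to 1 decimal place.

Equivalent absorption area: A₁ = 17.1×0.32 + 594×0.02 + 594×0.04 + 1040.3×0.22 + 20.6×0.02 = 270.390 sq m.
V = 6534 m³. Target absorption A₂ = 0.161 × 6534 / 2.28 = 461.392 sabins.
ΔA needed = 461.392 − 270.390 = 191.002 sabins.
Net gain per sq m: Δα = 0.85 − 0.04 = 0.81.
Area = ΔA/Δα = 191.002/0.81 = 235.8 sq m.

235.8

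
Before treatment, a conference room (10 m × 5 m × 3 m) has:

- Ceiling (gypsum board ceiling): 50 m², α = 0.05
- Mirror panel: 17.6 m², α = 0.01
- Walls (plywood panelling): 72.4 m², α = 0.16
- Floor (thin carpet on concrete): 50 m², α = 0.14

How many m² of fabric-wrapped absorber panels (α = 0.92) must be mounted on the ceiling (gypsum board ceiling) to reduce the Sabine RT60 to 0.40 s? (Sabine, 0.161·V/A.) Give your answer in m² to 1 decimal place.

Total absorption A₁ = 50×0.05 + 17.6×0.01 + 72.4×0.16 + 50×0.14
  = 2.500 + 0.176 + 11.584 + 7.000 = 21.260 m² sabins.
Required A₂ = 0.161·150/0.40 = 60.375 sabins.
ΔA needed = 60.375 − 21.260 = 39.115 sabins.
Each m² of panel replacing the ceiling (gypsum board ceiling) adds (0.92 − 0.05) = 0.87 sabins.
Panel area = 39.115 / 0.87 = 45.0 m².

45.0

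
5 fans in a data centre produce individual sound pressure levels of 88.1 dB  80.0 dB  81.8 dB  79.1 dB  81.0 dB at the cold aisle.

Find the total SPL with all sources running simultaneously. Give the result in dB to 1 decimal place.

Converting to relative power and adding: 10^(88.1/10) + 10^(80.0/10) + 10^(81.8/10) + 10^(79.1/10) + 10^(81.0/10) = 1.104e+09.
L_total = 10·log₁₀(1.104e+09) = 90.4 dB.

90.4 dB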